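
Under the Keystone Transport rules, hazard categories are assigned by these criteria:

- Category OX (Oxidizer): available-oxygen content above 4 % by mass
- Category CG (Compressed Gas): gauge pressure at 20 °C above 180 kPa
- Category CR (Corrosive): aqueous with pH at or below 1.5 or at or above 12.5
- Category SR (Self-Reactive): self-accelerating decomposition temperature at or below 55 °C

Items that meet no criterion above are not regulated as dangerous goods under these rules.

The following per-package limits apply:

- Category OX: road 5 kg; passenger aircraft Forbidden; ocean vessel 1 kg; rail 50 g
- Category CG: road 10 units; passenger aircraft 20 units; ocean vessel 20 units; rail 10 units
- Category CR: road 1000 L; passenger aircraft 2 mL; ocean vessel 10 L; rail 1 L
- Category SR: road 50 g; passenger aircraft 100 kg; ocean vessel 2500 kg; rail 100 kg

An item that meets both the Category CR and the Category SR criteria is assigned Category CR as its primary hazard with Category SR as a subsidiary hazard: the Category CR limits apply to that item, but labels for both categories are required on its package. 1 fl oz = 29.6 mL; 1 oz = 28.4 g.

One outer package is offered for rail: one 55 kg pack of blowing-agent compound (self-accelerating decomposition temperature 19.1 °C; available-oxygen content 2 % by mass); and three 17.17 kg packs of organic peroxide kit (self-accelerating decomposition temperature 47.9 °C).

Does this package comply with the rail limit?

With self-accelerating decomposition temperature 19.1 °C (≤ 55 °C), the blowing-agent compound falls in Category SR.
Organic peroxide kit: self-accelerating decomposition temperature 47.9 °C ≤ 55 °C → Category SR (Self-Reactive).
Total Category SR: 55 kg + (three 17.17 kg packs = 51.51 kg) = 106.51 kg.
That exceeds the Category SR rail limit of 100 kg.

No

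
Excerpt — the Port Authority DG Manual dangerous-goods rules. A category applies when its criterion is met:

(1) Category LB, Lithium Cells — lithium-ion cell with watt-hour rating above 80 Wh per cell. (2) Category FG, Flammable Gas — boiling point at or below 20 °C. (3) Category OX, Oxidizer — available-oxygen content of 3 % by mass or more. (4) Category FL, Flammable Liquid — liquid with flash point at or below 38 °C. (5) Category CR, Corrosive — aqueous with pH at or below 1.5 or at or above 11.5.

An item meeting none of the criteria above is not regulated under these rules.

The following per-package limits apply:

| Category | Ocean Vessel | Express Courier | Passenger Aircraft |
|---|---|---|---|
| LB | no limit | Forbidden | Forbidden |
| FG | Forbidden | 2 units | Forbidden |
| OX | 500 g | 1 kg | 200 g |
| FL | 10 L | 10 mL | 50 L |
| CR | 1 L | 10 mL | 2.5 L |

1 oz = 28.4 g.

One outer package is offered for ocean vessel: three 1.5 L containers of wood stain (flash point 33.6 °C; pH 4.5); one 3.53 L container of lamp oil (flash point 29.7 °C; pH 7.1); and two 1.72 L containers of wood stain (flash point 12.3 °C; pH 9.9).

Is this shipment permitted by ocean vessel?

No

The wood stain has flash point 33.6 °C, which is ≤ 38 °C, so it is Category FL (Flammable Liquid).
Flash point 29.7 °C meets the Category FL criterion (Flammable Liquid), so the lamp oil is Category FL.
The wood stain has flash point 12.3 °C, which is ≤ 38 °C, so it is Category FL (Flammable Liquid).
Total Category FL: (three 1.5 L containers = 4.5 L) + 3.53 L + (two 1.72 L containers = 3.44 L) = 11.47 L.
11.47 L exceeds the ocean vessel limit of 10 L for Category FL.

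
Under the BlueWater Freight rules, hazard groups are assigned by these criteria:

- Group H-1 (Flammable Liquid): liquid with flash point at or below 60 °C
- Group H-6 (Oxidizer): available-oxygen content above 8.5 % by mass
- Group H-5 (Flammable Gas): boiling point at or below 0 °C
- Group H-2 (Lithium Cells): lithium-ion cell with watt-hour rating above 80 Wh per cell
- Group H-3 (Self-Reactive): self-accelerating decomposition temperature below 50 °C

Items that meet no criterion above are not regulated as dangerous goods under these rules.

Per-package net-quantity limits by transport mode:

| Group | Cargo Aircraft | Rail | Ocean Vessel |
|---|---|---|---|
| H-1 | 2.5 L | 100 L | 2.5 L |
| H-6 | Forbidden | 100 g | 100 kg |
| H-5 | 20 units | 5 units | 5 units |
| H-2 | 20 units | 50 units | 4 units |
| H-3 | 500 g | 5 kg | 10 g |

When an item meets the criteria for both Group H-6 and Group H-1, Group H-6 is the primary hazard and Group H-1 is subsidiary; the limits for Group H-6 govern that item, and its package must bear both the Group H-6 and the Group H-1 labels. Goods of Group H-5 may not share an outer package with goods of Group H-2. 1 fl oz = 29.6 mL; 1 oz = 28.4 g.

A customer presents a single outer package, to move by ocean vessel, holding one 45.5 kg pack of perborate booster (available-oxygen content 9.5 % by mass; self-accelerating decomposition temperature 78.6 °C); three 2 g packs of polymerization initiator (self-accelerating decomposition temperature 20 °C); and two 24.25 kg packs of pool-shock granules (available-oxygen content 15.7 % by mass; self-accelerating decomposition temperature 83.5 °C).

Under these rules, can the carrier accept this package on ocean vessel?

The perborate booster has available-oxygen content 9.5 % by mass, which is > 8.5 % by mass, so it is Group H-6 (Oxidizer).
Self-accelerating decomposition temperature 20 °C meets the Group H-3 criterion (Self-Reactive), so the polymerization initiator is Group H-3.
Available-oxygen content 15.7 % by mass meets the Group H-6 criterion (Oxidizer), so the pool-shock granules are Group H-6.
Group H-6 net quantity: 45.5 kg + (two 24.25 kg packs = 48.5 kg) = 94 kg.
94 kg is within the ocean vessel limit of 100 kg for Group H-6.
Group H-3 quantity: three 2 g packs = 6 g.
6 g is within the ocean vessel limit of 10 g for Group H-3.
The segregation rule (Group H-5 with Group H-2) does not apply to Group H-6 with Group H-3.
Every hazard group is within its ocean vessel limit and no segregation rule is violated.

Yes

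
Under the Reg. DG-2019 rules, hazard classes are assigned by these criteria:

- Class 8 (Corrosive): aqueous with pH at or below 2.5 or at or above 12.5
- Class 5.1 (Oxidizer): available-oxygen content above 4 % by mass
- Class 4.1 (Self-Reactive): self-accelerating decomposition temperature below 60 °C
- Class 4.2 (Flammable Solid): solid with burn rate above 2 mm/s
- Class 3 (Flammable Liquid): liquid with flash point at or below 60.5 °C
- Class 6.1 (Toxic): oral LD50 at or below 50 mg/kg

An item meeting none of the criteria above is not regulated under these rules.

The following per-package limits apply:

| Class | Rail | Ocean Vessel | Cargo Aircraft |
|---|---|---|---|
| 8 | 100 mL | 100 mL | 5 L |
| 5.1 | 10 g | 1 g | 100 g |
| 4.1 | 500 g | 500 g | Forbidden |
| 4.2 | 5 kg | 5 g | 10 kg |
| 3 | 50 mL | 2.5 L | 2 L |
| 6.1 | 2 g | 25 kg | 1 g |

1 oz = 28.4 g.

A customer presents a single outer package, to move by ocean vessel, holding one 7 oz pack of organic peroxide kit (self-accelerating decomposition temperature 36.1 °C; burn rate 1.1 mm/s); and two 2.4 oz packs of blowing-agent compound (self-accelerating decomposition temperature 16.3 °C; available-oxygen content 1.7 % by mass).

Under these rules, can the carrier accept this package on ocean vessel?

Self-accelerating decomposition temperature 36.1 °C meets the Class 4.1 criterion (Self-Reactive), so the organic peroxide kit is Class 4.1.
With self-accelerating decomposition temperature 16.3 °C (< 60 °C), the blowing-agent compound falls in Class 4.1.
Class 4.1 net quantity: (one 7 oz pack = 198.8 g) + (two 2.4 oz packs = 136.32 g) = 335.12 g.
335.12 g ≤ 500 g (ocean vessel limit, Class 4.1) — within limit.

Yes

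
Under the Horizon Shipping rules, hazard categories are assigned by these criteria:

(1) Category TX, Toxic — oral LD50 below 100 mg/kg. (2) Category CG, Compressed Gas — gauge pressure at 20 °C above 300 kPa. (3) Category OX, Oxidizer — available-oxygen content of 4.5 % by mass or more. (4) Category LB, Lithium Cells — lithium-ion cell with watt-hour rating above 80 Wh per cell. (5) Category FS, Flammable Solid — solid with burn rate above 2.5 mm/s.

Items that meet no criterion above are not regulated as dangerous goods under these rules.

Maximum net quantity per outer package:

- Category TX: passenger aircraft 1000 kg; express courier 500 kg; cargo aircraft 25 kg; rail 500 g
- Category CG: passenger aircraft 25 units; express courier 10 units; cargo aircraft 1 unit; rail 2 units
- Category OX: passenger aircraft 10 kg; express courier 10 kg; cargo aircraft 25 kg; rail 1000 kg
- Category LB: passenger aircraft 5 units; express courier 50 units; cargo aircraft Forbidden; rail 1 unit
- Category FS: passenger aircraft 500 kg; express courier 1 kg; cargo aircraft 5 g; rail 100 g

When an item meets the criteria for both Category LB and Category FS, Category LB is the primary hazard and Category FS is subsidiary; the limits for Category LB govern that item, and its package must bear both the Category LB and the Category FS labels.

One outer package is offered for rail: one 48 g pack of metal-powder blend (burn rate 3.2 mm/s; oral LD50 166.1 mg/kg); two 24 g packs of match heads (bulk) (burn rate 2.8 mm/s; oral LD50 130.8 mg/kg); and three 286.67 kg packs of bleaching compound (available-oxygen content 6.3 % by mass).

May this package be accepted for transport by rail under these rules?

With burn rate 3.2 mm/s (> 2.5 mm/s), the metal-powder blend falls in Category FS.
With burn rate 2.8 mm/s (> 2.5 mm/s), the match heads (bulk) fall in Category FS.
The bleaching compound has available-oxygen content 6.3 % by mass, which is ≥ 4.5 % by mass, so it is Category OX (Oxidizer).
Category OX quantity: three 286.67 kg packs = 860.01 kg.
860.01 kg ≤ 1000 kg (rail limit, Category OX) — within limit.
Total Category FS: 48 g + (two 24 g packs = 48 g) = 96 g.
96 g is within the rail limit of 100 g for Category FS.
Every hazard category is within its rail limit and no segregation rule is violated.

Yes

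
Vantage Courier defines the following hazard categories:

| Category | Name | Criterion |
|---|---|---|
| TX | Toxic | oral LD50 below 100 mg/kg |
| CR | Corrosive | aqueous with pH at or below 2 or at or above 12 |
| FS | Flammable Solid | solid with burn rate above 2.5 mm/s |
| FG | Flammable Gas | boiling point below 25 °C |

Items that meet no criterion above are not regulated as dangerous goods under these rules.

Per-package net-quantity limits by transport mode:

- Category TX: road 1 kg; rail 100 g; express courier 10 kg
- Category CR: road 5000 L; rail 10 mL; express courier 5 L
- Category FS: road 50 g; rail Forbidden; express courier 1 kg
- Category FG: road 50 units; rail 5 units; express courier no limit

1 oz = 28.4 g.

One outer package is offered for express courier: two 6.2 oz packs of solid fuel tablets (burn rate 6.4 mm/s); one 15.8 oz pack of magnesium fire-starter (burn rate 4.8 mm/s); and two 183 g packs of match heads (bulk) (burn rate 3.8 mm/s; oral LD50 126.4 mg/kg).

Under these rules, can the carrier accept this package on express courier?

No

Burn rate 6.4 mm/s meets the Category FS criterion (Flammable Solid), so the solid fuel tablets are Category FS.
Burn rate 4.8 mm/s meets the Category FS criterion (Flammable Solid), so the magnesium fire-starter is Category FS.
Burn rate 3.8 mm/s meets the Category FS criterion (Flammable Solid), so the match heads (bulk) are Category FS.
Total Category FS: (two 6.2 oz packs = 352.16 g) + (one 15.8 oz pack = 448.72 g) + (two 183 g packs = 366 g) = 1166.88 g.
That exceeds the Category FS express courier limit of 1 kg.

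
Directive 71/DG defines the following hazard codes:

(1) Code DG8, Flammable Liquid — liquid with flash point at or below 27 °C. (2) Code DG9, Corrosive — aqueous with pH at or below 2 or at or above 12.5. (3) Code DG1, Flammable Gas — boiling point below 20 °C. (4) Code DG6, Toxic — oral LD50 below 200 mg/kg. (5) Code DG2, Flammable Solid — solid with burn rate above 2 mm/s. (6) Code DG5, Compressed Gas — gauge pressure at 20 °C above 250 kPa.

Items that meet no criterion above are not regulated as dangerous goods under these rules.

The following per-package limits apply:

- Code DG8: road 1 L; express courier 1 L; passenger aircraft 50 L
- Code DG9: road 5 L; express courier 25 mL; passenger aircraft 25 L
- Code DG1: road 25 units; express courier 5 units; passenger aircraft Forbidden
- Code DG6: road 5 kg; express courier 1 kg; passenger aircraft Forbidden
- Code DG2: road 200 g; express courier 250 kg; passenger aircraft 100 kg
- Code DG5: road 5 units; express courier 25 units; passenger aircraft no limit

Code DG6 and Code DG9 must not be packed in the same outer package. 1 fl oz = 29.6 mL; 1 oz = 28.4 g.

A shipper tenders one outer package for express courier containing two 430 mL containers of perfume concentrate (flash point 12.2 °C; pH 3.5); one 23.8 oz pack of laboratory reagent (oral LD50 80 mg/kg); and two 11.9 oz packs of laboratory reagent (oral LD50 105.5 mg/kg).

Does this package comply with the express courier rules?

Flash point 12.2 °C meets the Code DG8 criterion (Flammable Liquid), so the perfume concentrate is Code DG8.
With oral LD50 80 mg/kg (< 200 mg/kg), the laboratory reagent falls in Code DG6.
Oral LD50 105.5 mg/kg meets the Code DG6 criterion (Toxic), so the laboratory reagent is Code DG6.
Code DG6 net quantity: (one 23.8 oz pack = 675.92 g) + (two 11.9 oz packs = 675.92 g) = 1351.84 g.
1351.84 g > 1 kg (express courier limit, Code DG6) — over the limit.
Code DG8 quantity: two 430 mL containers = 860 mL.
860 mL ≤ 1 L (express courier limit, Code DG8) — within limit.
The segregation rule (Code DG6 with Code DG9) does not apply to Code DG6 with Code DG8.

No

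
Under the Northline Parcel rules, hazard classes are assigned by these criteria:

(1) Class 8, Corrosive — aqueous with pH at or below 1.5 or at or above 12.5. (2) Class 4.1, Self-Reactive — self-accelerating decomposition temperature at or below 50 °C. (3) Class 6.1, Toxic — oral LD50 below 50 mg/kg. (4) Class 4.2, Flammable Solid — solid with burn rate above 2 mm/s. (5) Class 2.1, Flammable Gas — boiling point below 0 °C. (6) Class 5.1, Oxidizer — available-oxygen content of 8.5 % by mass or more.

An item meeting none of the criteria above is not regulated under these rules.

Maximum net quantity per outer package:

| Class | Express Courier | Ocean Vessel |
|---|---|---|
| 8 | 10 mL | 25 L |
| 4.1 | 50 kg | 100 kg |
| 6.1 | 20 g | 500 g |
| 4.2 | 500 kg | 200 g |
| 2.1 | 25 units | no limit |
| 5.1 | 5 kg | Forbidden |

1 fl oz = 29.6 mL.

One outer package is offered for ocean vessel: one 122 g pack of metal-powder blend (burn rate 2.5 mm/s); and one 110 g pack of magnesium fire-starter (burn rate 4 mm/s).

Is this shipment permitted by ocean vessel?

No

With burn rate 2.5 mm/s (> 2 mm/s), the metal-powder blend falls in Class 4.2.
The magnesium fire-starter has burn rate 4 mm/s, which is > 2 mm/s, so it is Class 4.2 (Flammable Solid).
Class 4.2 net quantity: 122 g + 110 g = 232 g.
That exceeds the Class 4.2 ocean vessel limit of 200 g.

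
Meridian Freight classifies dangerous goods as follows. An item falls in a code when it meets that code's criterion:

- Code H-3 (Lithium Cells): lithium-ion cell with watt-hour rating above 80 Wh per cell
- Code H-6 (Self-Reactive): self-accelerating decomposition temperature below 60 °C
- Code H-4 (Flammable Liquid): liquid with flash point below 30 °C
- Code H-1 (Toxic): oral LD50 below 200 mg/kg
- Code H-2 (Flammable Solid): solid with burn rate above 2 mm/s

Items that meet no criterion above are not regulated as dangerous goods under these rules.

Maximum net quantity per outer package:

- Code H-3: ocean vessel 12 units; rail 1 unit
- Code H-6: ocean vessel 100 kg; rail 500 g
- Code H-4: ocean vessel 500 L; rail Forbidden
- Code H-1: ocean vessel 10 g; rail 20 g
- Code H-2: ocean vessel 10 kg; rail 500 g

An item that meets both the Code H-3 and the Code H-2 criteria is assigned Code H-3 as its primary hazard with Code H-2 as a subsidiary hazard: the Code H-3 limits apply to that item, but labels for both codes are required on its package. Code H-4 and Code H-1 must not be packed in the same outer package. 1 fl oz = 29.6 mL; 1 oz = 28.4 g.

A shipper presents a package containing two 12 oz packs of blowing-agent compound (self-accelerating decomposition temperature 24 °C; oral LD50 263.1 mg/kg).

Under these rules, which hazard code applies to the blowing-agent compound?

Self-accelerating decomposition temperature 24 °C meets the Code H-6 criterion (Self-Reactive), so the blowing-agent compound is Code H-6.

Code H-6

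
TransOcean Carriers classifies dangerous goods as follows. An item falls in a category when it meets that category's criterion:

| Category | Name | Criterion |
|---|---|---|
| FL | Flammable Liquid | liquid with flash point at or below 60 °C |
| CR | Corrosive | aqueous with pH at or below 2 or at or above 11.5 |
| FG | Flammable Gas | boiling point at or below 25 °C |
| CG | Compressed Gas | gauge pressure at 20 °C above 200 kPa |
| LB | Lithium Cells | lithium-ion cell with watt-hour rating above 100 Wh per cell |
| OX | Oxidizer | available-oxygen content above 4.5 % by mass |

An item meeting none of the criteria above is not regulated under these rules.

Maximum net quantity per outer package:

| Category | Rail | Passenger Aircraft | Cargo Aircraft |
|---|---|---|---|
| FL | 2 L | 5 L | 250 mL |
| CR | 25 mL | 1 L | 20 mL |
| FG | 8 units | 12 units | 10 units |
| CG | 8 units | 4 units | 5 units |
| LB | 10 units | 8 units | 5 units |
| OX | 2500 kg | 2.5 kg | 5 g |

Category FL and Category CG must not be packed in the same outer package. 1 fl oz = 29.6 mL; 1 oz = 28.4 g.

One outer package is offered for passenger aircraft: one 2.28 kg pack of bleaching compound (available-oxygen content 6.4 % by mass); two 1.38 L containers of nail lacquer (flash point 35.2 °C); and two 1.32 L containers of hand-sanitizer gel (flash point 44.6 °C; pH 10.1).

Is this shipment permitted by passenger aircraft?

Available-oxygen content 6.4 % by mass meets the Category OX criterion (Oxidizer), so the bleaching compound is Category OX.
The nail lacquer has flash point 35.2 °C, which is ≤ 60 °C, so it is Category FL (Flammable Liquid).
Hand-sanitizer gel: flash point 44.6 °C ≤ 60 °C → Category FL (Flammable Liquid).
Category FL net quantity: (two 1.38 L containers = 2.76 L) + (two 1.32 L containers = 2.64 L) = 5.4 L.
5.4 L > 5 L (passenger aircraft limit, Category FL) — over the limit.
Category OX quantity: 2.28 kg.
2.28 kg is within the passenger aircraft limit of 2.5 kg for Category OX.
The segregation rule (Category FL with Category CG) does not apply to Category FL with Category OX.

No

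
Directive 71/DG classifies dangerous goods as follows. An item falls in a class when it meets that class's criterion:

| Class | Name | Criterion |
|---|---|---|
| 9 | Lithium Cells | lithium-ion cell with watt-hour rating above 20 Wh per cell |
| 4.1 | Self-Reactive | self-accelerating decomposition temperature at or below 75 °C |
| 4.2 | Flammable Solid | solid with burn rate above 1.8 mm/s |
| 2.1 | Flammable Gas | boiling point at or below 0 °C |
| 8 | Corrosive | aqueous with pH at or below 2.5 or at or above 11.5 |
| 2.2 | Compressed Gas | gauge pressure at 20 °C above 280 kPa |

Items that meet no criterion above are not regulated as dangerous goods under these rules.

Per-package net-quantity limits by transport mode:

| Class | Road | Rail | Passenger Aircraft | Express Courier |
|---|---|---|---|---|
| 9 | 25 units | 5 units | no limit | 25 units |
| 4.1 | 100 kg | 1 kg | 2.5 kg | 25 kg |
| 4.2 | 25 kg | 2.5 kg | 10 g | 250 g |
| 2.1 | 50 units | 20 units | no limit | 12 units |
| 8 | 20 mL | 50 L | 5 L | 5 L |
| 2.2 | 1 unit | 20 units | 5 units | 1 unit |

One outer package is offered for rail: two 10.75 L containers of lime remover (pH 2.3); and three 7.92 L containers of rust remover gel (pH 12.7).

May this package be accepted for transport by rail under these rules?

pH 2.3 meets the Class 8 criterion (Corrosive), so the lime remover is Class 8.
With pH 12.7 (≥ 11.5), the rust remover gel falls in Class 8.
Total Class 8: (two 10.75 L containers = 21.5 L) + (three 7.92 L containers = 23.76 L) = 45.26 L.
That is within the Class 8 rail limit of 50 L.

Yes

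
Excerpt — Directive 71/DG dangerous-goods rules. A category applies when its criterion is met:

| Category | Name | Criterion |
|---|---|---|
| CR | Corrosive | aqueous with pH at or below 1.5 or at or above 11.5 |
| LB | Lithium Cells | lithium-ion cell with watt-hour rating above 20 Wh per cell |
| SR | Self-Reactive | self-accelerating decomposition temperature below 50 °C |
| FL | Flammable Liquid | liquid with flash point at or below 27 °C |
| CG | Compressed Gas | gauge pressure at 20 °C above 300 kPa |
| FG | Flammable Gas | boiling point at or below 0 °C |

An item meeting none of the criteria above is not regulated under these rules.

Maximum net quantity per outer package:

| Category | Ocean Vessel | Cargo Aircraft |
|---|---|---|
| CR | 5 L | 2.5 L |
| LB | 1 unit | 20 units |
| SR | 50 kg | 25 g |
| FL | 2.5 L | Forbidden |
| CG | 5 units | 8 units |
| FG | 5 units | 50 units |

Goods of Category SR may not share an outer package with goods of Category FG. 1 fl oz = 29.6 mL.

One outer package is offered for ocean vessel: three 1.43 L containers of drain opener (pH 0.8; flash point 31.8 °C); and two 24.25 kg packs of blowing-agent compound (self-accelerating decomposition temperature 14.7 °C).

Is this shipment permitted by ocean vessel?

Yes

The drain opener has pH 0.8, which is ≤ 1.5, so it is Category CR (Corrosive).
The blowing-agent compound has self-accelerating decomposition temperature 14.7 °C, which is < 50 °C, so it is Category SR (Self-Reactive).
Category SR quantity: two 24.25 kg packs = 48.5 kg.
That is within the Category SR ocean vessel limit of 50 kg.
Category CR quantity: three 1.43 L containers = 4.29 L.
4.29 L ≤ 5 L (ocean vessel limit, Category CR) — within limit.
The segregation rule (Category SR with Category FG) does not apply to Category SR with Category CR.
Every hazard category is within its ocean vessel limit and no segregation rule is violated.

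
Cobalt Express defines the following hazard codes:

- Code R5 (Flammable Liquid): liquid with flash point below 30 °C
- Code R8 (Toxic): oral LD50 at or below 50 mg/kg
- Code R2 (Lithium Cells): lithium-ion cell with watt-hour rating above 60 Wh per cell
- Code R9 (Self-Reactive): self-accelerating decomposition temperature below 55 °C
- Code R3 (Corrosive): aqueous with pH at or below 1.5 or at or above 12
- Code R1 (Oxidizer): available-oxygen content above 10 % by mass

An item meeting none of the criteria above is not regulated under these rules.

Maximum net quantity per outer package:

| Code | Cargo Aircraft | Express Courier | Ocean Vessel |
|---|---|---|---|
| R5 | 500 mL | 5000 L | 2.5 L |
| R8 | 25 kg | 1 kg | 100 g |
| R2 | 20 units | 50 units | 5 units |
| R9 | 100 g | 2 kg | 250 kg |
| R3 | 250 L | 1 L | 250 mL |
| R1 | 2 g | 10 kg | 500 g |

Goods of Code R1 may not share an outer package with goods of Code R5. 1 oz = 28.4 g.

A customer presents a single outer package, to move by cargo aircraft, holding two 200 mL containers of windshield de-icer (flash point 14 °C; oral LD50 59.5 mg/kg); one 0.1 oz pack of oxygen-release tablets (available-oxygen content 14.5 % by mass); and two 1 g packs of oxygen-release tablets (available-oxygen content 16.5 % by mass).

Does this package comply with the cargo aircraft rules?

No

Windshield de-icer: flash point 14 °C < 30 °C → Code R5 (Flammable Liquid).
With available-oxygen content 14.5 % by mass (> 10 % by mass), the oxygen-release tablets fall in Code R1.
Oxygen-release tablets: available-oxygen content 16.5 % by mass > 10 % by mass → Code R1 (Oxidizer).
Total Code R1: (one 0.1 oz pack = 2.84 g) + (two 1 g packs = 2 g) = 4.84 g.
4.84 g exceeds the cargo aircraft limit of 2 g for Code R1.
Code R5 quantity: two 200 mL containers = 400 mL.
That is within the Code R5 cargo aircraft limit of 500 mL.
Code R1 and Code R5 may not share an outer package.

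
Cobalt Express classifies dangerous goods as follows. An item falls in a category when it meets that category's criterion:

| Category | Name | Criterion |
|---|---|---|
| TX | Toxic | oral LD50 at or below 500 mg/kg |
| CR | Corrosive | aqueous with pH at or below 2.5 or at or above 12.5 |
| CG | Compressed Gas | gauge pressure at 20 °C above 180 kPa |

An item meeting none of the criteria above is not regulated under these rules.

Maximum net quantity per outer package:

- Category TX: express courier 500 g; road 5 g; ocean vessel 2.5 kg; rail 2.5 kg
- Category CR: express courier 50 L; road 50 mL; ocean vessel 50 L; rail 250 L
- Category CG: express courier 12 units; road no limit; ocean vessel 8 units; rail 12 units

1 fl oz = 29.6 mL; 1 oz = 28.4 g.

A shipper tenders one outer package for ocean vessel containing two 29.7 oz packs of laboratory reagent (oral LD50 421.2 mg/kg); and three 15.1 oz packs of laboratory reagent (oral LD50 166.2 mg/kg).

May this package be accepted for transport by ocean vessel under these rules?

The laboratory reagent has oral LD50 421.2 mg/kg, which is ≤ 500 mg/kg, so it is Category TX (Toxic).
Laboratory reagent: oral LD50 166.2 mg/kg ≤ 500 mg/kg → Category TX (Toxic).
Category TX net quantity: (two 29.7 oz packs = 1686.96 g) + (three 15.1 oz packs = 1286.52 g) = 2973.48 g.
2973.48 g exceeds the ocean vessel limit of 2.5 kg for Category TX.

No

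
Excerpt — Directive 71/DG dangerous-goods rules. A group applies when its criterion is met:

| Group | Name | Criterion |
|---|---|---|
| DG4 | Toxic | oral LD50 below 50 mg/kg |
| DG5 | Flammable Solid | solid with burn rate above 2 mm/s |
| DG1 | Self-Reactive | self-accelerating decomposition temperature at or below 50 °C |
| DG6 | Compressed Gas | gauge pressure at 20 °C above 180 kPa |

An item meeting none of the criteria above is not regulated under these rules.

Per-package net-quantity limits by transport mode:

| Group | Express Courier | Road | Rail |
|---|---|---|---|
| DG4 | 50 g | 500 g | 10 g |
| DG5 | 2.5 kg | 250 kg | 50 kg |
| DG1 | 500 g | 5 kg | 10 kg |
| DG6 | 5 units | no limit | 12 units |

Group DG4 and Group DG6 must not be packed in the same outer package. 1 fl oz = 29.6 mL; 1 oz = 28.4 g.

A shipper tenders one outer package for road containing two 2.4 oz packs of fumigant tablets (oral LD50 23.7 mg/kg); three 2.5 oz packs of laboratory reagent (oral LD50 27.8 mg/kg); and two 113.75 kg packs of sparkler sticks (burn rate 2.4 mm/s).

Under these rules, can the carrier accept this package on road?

Yes

The fumigant tablets have oral LD50 23.7 mg/kg, which is < 50 mg/kg, so they are Group DG4 (Toxic).
Laboratory reagent: oral LD50 27.8 mg/kg < 50 mg/kg → Group DG4 (Toxic).
Burn rate 2.4 mm/s meets the Group DG5 criterion (Flammable Solid), so the sparkler sticks are Group DG5.
Total Group DG4: (two 2.4 oz packs = 136.32 g) + (three 2.5 oz packs = 213 g) = 349.32 g.
That is within the Group DG4 road limit of 500 g.
Group DG5 quantity: two 113.75 kg packs = 227.5 kg.
That is within the Group DG5 road limit of 250 kg.
The segregation rule (Group DG4 with Group DG6) does not apply to Group DG4 with Group DG5.
Every hazard group is within its road limit and no segregation rule is violated.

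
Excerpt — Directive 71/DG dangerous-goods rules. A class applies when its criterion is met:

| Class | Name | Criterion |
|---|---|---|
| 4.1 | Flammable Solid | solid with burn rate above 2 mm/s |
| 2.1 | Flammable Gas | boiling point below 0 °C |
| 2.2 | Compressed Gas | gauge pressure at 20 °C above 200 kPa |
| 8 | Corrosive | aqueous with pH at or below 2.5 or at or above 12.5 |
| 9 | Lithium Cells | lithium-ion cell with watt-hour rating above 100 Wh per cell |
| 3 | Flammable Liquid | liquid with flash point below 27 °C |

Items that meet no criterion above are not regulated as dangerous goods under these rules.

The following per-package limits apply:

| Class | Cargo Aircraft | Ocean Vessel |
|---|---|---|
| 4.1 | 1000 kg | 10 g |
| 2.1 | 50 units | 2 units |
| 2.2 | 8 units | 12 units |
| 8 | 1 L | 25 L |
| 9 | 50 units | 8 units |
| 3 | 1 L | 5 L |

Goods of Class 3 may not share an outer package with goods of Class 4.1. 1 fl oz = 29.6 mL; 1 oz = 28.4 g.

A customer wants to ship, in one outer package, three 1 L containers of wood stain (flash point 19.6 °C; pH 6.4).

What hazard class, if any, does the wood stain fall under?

Class 3

With flash point 19.6 °C (< 27 °C), the wood stain falls in Class 3.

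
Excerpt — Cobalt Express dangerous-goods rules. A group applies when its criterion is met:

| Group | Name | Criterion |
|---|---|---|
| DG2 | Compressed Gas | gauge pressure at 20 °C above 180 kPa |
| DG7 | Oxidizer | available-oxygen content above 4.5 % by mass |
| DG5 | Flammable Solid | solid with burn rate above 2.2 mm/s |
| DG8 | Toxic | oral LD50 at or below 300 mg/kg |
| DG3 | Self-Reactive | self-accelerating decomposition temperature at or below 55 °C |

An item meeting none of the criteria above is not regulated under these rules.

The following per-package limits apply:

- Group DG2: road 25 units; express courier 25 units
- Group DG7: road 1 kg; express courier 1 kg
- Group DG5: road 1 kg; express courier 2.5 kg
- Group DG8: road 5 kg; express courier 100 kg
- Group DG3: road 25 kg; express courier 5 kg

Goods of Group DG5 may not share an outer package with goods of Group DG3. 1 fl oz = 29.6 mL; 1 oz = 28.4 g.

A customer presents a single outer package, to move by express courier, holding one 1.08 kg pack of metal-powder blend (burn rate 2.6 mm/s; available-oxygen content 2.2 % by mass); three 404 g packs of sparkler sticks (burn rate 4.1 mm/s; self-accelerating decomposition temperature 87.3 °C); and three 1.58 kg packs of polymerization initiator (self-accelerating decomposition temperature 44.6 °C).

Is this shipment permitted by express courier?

No

The metal-powder blend has burn rate 2.6 mm/s, which is > 2.2 mm/s, so it is Group DG5 (Flammable Solid).
The sparkler sticks have burn rate 4.1 mm/s, which is > 2.2 mm/s, so they are Group DG5 (Flammable Solid).
Polymerization initiator: self-accelerating decomposition temperature 44.6 °C ≤ 55 °C → Group DG3 (Self-Reactive).
Total Group DG5: 1.08 kg + (three 404 g packs = 1.212 kg) = 2.292 kg.
2.292 kg ≤ 2.5 kg (express courier limit, Group DG5) — within limit.
Group DG3 quantity: three 1.58 kg packs = 4.74 kg.
That is within the Group DG3 express courier limit of 5 kg.
Group DG5 and Group DG3 may not share an outer package.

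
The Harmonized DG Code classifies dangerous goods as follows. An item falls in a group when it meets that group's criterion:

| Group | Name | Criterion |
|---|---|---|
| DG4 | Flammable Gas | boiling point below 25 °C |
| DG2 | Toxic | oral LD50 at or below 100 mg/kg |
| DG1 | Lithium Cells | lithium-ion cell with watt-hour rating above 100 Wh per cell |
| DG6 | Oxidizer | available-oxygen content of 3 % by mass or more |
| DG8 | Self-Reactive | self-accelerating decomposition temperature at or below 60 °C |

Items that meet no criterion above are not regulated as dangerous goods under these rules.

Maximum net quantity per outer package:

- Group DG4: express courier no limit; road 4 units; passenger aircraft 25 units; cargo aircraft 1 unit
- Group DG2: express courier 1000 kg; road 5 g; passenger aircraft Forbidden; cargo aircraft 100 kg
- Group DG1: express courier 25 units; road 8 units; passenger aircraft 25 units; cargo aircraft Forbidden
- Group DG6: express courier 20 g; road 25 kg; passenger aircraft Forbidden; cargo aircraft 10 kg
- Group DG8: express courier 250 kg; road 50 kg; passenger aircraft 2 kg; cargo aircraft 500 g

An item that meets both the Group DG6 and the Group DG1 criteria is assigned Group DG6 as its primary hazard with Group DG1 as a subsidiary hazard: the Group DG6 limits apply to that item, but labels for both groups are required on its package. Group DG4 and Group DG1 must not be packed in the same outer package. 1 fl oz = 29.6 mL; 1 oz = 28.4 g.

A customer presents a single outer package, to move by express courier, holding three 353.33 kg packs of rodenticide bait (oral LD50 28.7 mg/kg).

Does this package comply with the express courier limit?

No

Rodenticide bait: oral LD50 28.7 mg/kg ≤ 100 mg/kg → Group DG2 (Toxic).
Group DG2 quantity: three 353.33 kg packs = 1059.99 kg.
1059.99 kg > 1000 kg (express courier limit, Group DG2) — over the limit.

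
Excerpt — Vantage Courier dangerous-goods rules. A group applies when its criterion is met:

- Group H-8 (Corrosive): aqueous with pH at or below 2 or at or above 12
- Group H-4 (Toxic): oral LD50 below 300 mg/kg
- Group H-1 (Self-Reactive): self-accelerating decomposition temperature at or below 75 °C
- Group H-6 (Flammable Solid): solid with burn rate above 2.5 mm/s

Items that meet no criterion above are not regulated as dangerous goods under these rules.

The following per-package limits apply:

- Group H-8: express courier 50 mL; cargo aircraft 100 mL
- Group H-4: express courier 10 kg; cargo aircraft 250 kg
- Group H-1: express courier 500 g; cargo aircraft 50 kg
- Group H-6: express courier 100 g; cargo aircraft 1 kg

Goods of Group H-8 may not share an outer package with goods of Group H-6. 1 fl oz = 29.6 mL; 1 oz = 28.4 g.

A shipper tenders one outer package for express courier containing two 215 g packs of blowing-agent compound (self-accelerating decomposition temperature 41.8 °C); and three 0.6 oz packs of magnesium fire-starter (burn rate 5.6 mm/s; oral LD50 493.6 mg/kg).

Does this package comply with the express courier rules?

The blowing-agent compound has self-accelerating decomposition temperature 41.8 °C, which is ≤ 75 °C, so it is Group H-1 (Self-Reactive).
With burn rate 5.6 mm/s (> 2.5 mm/s), the magnesium fire-starter falls in Group H-6.
Group H-6 quantity: three 0.6 oz packs = 51.12 g.
51.12 g ≤ 100 g (express courier limit, Group H-6) — within limit.
Group H-1 quantity: two 215 g packs = 430 g.
430 g ≤ 500 g (express courier limit, Group H-1) — within limit.
The segregation rule (Group H-8 with Group H-6) does not apply to Group H-6 with Group H-1.
Every hazard group is within its express courier limit and no segregation rule is violated.

Yes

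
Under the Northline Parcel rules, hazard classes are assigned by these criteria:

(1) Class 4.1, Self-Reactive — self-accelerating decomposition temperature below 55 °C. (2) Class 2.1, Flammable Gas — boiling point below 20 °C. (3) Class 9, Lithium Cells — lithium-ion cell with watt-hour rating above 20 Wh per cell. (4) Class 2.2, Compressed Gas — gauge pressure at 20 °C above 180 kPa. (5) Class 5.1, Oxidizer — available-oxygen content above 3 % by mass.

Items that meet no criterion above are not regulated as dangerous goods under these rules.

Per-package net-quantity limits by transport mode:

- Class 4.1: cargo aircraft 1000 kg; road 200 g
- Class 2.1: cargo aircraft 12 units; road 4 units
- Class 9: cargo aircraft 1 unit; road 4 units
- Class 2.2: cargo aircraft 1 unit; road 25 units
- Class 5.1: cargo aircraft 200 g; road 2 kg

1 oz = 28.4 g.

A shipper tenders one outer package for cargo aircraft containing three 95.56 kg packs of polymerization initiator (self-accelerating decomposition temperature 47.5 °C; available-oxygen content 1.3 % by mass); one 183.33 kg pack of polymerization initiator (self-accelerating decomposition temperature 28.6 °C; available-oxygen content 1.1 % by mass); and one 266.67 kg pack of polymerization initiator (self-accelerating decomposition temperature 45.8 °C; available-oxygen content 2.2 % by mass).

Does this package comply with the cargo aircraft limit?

Yes

Polymerization initiator: self-accelerating decomposition temperature 47.5 °C < 55 °C → Class 4.1 (Self-Reactive).
Polymerization initiator: self-accelerating decomposition temperature 28.6 °C < 55 °C → Class 4.1 (Self-Reactive).
Self-accelerating decomposition temperature 45.8 °C meets the Class 4.1 criterion (Self-Reactive), so the polymerization initiator is Class 4.1.
Total Class 4.1: (three 95.56 kg packs = 286.68 kg) + 183.33 kg + 266.67 kg = 736.68 kg.
736.68 kg ≤ 1000 kg (cargo aircraft limit, Class 4.1) — within limit.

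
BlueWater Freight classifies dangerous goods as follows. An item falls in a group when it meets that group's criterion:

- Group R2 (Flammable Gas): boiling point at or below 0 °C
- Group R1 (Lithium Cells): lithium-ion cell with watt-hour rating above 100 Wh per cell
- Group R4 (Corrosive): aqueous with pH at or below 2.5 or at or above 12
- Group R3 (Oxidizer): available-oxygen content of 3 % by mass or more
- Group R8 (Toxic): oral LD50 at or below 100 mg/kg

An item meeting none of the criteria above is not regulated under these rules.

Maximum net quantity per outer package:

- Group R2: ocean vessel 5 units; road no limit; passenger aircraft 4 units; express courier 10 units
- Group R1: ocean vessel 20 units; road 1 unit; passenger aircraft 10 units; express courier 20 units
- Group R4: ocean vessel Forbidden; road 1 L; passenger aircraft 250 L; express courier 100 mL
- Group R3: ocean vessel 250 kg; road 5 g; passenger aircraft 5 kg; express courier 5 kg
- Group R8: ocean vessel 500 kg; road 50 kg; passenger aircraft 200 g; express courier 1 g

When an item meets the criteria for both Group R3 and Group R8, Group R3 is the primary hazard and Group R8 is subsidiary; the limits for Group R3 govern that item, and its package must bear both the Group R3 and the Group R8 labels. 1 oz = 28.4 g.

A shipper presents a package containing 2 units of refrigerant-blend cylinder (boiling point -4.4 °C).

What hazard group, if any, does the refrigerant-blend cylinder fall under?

With boiling point -4.4 °C (≤ 0 °C), the refrigerant-blend cylinder falls in Group R2.

Group R2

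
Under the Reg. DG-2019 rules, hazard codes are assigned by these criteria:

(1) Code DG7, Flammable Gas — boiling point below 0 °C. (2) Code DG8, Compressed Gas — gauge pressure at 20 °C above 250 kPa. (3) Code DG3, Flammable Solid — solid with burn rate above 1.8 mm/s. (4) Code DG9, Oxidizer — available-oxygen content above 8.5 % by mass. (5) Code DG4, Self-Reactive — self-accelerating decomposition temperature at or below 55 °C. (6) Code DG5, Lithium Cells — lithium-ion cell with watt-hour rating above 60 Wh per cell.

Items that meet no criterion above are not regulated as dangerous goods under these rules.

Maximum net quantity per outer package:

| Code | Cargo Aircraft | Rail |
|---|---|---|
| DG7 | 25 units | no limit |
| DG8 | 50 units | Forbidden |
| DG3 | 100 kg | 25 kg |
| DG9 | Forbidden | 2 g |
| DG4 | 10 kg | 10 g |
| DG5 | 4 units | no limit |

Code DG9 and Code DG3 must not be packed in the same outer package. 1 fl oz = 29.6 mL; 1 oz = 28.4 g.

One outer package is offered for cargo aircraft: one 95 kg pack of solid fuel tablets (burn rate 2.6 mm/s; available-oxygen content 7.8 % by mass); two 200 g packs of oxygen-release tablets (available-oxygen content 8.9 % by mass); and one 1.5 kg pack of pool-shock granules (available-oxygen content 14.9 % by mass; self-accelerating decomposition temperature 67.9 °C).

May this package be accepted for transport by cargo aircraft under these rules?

Burn rate 2.6 mm/s meets the Code DG3 criterion (Flammable Solid), so the solid fuel tablets are Code DG3.
The oxygen-release tablets have available-oxygen content 8.9 % by mass, which is > 8.5 % by mass, so they are Code DG9 (Oxidizer).
With available-oxygen content 14.9 % by mass (> 8.5 % by mass), the pool-shock granules fall in Code DG9.
Code DG9 net quantity: (two 200 g packs = 400 g) + 1.5 kg = 1.9 kg.
Code DG9 is Forbidden by cargo aircraft.
Code DG3 quantity: 95 kg.
95 kg is within the cargo aircraft limit of 100 kg for Code DG3.
Code DG9 and Code DG3 may not share an outer package.

No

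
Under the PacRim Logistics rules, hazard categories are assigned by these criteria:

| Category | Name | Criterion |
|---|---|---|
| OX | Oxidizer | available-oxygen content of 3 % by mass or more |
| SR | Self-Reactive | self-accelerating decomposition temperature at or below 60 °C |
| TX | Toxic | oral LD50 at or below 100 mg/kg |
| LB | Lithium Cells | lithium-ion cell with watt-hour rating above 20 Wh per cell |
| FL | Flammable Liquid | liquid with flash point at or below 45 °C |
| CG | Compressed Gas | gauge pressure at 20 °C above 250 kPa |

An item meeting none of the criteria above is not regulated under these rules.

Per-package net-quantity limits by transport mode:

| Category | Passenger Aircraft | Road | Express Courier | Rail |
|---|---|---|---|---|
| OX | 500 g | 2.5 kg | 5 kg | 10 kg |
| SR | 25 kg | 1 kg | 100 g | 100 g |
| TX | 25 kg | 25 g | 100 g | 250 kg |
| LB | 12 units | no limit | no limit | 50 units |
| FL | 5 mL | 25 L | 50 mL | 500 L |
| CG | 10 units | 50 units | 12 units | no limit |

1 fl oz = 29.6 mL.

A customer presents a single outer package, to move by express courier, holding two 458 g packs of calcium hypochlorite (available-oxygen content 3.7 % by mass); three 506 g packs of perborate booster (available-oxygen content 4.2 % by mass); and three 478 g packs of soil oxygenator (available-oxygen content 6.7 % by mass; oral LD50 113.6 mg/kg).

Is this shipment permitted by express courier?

The calcium hypochlorite has available-oxygen content 3.7 % by mass, which is ≥ 3 % by mass, so it is Category OX (Oxidizer).
With available-oxygen content 4.2 % by mass (≥ 3 % by mass), the perborate booster falls in Category OX.
Soil oxygenator: available-oxygen content 6.7 % by mass ≥ 3 % by mass → Category OX (Oxidizer).
Total Category OX: (two 458 g packs = 916 g) + (three 506 g packs = 1.518 kg) + (three 478 g packs = 1.434 kg) = 3.868 kg.
That is within the Category OX express courier limit of 5 kg.

Yes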